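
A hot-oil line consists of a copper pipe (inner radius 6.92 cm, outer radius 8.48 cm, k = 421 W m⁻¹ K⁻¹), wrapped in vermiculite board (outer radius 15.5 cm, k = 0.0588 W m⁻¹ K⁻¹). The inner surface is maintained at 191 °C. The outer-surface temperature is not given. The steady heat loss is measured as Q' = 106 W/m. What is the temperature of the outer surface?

Series resistances:
  R'_copper = ln(0.0848/0.0692)/(2πk) = 0.2033/(2π·421) = 7.685×10^-5 m·K/W
  R'_vermiculite board = ln(0.155/0.0848)/(2πk) = 0.6031/(2π·0.0588) = 1.633 m·K/W
ΣR = 1.633 m·K/W
ΔT = Q'·ΣR = 106 × 1.633 = 173.1 K
Heat flows outward, so T_out = T_in − ΔT = 191 − 173.1 = 17.9 °C

T_out = 17.9 °C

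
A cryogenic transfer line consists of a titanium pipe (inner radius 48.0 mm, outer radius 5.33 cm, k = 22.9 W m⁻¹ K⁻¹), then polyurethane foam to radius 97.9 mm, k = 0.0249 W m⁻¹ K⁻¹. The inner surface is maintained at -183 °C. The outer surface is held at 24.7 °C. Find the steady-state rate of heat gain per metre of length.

Series thermal resistances, inner to outer:
  R'_titanium = ln(0.0533/0.0480)/(2πk) = 0.1047/(2π·22.9) = 7.279×10^-4 m·K/W
  R'_polyurethane foam = ln(0.0979/0.0533)/(2πk) = 0.6080/(2π·0.0249) = 3.886 m·K/W
ΣR = 7.279×10^-4 + 3.886 = 3.887 m·K/W
Q' = ΔT/ΣR = (-183 °C − 24.7 °C)/3.887 = -53.4 W/m
(Negative Q' ⇒ heat flows inward; heat gain = 53.4 W/m.)

Q' = 53.4 W/m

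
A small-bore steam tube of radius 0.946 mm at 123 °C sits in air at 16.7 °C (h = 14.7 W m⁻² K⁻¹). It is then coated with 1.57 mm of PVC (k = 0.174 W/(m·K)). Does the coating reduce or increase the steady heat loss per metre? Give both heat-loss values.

Critical radius for a cylinder: r_cr = k/h = 0.0118 m = 1.18 cm.
Outer radius after coating: r₂ = 9.46×10^-4 + 0.00157 = 0.002516 m.
Since r₁ < r_cr and r₂ ≤ r_cr, the coating moves toward the maximum at r_cr — heat loss rises.
Bare: R = 1/(2πr₁h) = 11.44 m·K/W; Q = 106.3/11.44 = 9.29 W/m.
Coated: R = R_cond + R_conv = 5.198 m·K/W; Q = 106.3/5.198 = 20.5 W/m.

increases: 9.29 → 20.5 W/m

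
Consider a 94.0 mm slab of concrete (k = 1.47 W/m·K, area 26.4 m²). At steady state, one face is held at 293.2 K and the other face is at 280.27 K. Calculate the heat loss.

Q = kA·ΔT/L = 1.47 × 26.4 × |293.2 K − 280.27 K| / 0.0940 = 5340 W

Q = 5.34 kW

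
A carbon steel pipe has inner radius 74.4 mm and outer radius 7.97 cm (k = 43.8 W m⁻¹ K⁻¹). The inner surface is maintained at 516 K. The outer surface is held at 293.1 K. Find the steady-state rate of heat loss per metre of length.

Q' = 2πk·ΔT/ln(r₂/r₁) = 2π × 43.8 × 222.9 / ln(0.0797/0.0744) = 8.91×10^5 W/m

Q' = 891 kW/m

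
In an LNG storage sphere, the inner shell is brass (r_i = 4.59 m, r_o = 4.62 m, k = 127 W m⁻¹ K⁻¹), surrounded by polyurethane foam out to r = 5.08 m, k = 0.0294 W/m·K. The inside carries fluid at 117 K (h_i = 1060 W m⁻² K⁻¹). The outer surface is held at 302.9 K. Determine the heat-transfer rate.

Q = 3500 W

Series thermal resistances, inner to outer:
  R_conv,in = 1/(4πr²h) = 1/(4π·4.59²·1060) = 3.563×10^-6 K/W
  R_brass = (1/4.59 − 1/4.62)/(4πk) = 0.001415/(4π·127) = 8.864×10^-7 K/W
  R_polyurethane foam = (1/4.62 − 1/5.08)/(4πk) = 0.01960/(4π·0.0294) = 0.05305 K/W
ΣR = 3.563×10^-6 + 8.864×10^-7 + 0.05305 = 0.05305 K/W
Q = ΔT/ΣR = (117 K − 302.9 K)/0.05305 = -3500 W
(Negative Q ⇒ heat flows inward; heat gain = 3500 W.)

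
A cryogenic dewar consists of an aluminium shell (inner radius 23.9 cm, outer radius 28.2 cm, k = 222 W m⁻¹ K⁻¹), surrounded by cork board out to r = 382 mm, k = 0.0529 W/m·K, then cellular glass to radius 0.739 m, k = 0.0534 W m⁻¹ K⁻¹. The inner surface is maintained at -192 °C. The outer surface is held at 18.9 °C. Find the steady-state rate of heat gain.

Resistance network (inner→outer):
  R_aluminium = (1/0.239 − 1/0.282)/(4πk) = 0.6380/(4π·222) = 2.287×10^-4 K/W
  R_cork board = (1/0.282 − 1/0.382)/(4πk) = 0.9283/(4π·0.0529) = 1.396 K/W
  R_cellular glass = (1/0.382 − 1/0.739)/(4πk) = 1.265/(4π·0.0534) = 1.885 K/W
ΣR = 2.287×10^-4 + 1.396 + 1.885 = 3.281 K/W
Q = ΔT/ΣR = (-192 °C − 18.9 °C)/3.281 = -64.3 W
(Negative Q ⇒ heat flows inward; heat gain = 64.3 W.)

Q = 64.3 W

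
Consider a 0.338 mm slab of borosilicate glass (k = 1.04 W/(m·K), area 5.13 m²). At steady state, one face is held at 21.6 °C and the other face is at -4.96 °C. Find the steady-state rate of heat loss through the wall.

Q = 419 kW

Q = kA·ΔT/L = 1.04 × 5.13 × |21.6 °C − -4.96 °C| / 3.38×10^-4 = 4.19×10^5 W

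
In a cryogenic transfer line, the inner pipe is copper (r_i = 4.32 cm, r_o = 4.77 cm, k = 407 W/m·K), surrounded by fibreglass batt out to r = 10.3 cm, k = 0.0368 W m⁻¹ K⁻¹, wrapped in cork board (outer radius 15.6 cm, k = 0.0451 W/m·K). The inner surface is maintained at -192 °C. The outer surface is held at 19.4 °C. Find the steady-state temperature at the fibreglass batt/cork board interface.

T = -45.2 °C

Series thermal resistances, inner to outer:
  R'_copper = ln(0.0477/0.0432)/(2πk) = 0.09909/(2π·407) = 3.875×10^-5 m·K/W
  R'_fibreglass batt = ln(0.103/0.0477)/(2πk) = 0.7698/(2π·0.0368) = 3.329 m·K/W
  R'_cork board = ln(0.156/0.103)/(2πk) = 0.4151/(2π·0.0451) = 1.465 m·K/W
ΣR = 3.875×10^-5 + 3.329 + 1.465 = 4.794 m·K/W
Q' = ΔT/ΣR = (-192 °C − 19.4 °C)/4.794 = -44.10 W/m
From the inner boundary to the fibreglass batt/cork board interface, ΣR_partial = 3.329 m·K/W.
T_interface = T_in − Q'·ΣR_partial = -192 °C − (-44.10)(3.329) = -45.2 °C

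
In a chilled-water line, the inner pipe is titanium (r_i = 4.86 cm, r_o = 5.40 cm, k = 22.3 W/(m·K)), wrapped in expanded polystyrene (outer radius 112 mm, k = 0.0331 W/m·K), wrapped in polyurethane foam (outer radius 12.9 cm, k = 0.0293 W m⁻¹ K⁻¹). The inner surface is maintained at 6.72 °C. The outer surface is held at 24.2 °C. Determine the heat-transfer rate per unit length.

Q' = 4.09 W/m

Series thermal resistances, inner to outer:
  R'_titanium = ln(0.0540/0.0486)/(2πk) = 0.1054/(2π·22.3) = 7.520×10^-4 m·K/W
  R'_expanded polystyrene = ln(0.112/0.0540)/(2πk) = 0.7295/(2π·0.0331) = 3.508 m·K/W
  R'_polyurethane foam = ln(0.129/0.112)/(2πk) = 0.1413/(2π·0.0293) = 0.7676 m·K/W
ΣR = 7.520×10^-4 + 3.508 + 0.7676 = 4.276 m·K/W
Q' = ΔT/ΣR = (6.72 °C − 24.2 °C)/4.276 = -4.09 W/m
(Negative Q' ⇒ heat flows inward; heat gain = 4.09 W/m.)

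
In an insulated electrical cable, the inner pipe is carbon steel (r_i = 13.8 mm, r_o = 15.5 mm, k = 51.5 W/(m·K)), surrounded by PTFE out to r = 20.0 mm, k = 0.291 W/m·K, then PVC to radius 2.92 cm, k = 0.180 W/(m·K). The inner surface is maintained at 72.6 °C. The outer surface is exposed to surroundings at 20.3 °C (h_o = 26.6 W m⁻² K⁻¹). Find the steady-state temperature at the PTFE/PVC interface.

Series thermal resistances, inner to outer:
  R'_carbon steel = ln(0.0155/0.0138)/(2πk) = 0.1162/(2π·51.5) = 3.590×10^-4 m·K/W
  R'_PTFE = ln(0.0200/0.0155)/(2πk) = 0.2549/(2π·0.291) = 0.1394 m·K/W
  R'_PVC = ln(0.0292/0.0200)/(2πk) = 0.3784/(2π·0.180) = 0.3346 m·K/W
  R'_conv,out = 1/(2πr h) = 1/(2π·0.0292·26.6) = 0.2049 m·K/W
ΣR = 3.590×10^-4 + 0.1394 + 0.3346 + 0.2049 = 0.6793 m·K/W
Q' = ΔT/ΣR = (72.6 °C − 20.3 °C)/0.6793 = 76.99 W/m
From the inner boundary to the PTFE/PVC interface, ΣR_partial = 0.1398 m·K/W.
T_interface = T_in − Q'·ΣR_partial = 72.6 °C − (76.99)(0.1398) = 61.8 °C

T = 61.8 °C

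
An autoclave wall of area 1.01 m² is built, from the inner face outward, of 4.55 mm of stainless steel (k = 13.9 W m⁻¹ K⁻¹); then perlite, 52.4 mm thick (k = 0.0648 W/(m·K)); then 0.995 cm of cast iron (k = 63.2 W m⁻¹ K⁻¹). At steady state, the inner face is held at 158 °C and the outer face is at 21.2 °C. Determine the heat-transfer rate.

Q = 171 W

Resistance network (inner→outer):
  R_stainless steel = L/(kA) = 0.00455/(13.9·1.01) = 3.241×10^-4 K/W
  R_perlite = L/(kA) = 0.0524/(0.0648·1.01) = 0.8006 K/W
  R_cast iron = L/(kA) = 0.00995/(63.2·1.01) = 1.559×10^-4 K/W
ΣR = 3.241×10^-4 + 0.8006 + 1.559×10^-4 = 0.8011 K/W
Q = ΔT/ΣR = (158 °C − 21.2 °C)/0.8011 = 171 W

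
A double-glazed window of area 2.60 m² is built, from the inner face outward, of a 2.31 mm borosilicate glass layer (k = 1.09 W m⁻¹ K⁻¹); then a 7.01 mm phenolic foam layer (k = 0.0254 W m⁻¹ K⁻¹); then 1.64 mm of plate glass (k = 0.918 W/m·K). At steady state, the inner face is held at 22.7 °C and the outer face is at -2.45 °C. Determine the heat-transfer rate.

Series thermal resistances, inner to outer:
  R_borosilicate glass = L/(kA) = 0.00231/(1.09·2.60) = 8.151×10^-4 K/W
  R_phenolic foam = L/(kA) = 0.00701/(0.0254·2.60) = 0.1061 K/W
  R_plate glass = L/(kA) = 0.00164/(0.918·2.60) = 6.871×10^-4 K/W
ΣR = 8.151×10^-4 + 0.1061 + 6.871×10^-4 = 0.1076 K/W
Q = ΔT/ΣR = (22.7 °C − -2.45 °C)/0.1076 = 234 W

Q = 234 W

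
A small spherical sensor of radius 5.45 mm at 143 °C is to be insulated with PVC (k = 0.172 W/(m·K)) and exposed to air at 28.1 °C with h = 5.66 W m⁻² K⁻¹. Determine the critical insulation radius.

For a sphere, r_cr = 2k_ins/h = 2·0.172/5.66 = 0.0608 m = 6.08 cm

r_cr = 6.08 cm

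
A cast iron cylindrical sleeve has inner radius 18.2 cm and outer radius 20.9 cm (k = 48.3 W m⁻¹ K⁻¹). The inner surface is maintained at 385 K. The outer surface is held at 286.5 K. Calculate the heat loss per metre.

Q' = 2.16×10^5 W/m

Q' = 2πk·ΔT/ln(r₂/r₁) = 2π × 48.3 × 98.5 / ln(0.209/0.182) = 2.16×10^5 W/m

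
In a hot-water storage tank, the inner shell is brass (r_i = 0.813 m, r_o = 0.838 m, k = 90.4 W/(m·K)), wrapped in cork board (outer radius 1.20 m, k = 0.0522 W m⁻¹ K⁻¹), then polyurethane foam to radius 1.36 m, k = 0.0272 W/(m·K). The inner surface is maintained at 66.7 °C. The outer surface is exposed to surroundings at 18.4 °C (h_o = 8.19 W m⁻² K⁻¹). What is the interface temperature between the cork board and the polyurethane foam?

T = 35.2 °C

Resistance network (inner→outer):
  R_brass = (1/0.813 − 1/0.838)/(4πk) = 0.03669/(4π·90.4) = 3.230×10^-5 K/W
  R_cork board = (1/0.838 − 1/1.20)/(4πk) = 0.3600/(4π·0.0522) = 0.5488 K/W
  R_polyurethane foam = (1/1.20 − 1/1.36)/(4πk) = 0.09804/(4π·0.0272) = 0.2868 K/W
  R_conv,out = 1/(4πr²h) = 1/(4π·1.36²·8.19) = 0.005253 K/W
ΣR = 3.230×10^-5 + 0.5488 + 0.2868 + 0.005253 = 0.8409 K/W
Q = ΔT/ΣR = (66.7 °C − 18.4 °C)/0.8409 = 57.44 W
From the inner boundary to the cork board/polyurethane foam interface, ΣR_partial = 0.5488 K/W.
T_interface = T_in − Q·ΣR_partial = 66.7 °C − (57.44)(0.5488) = 35.2 °C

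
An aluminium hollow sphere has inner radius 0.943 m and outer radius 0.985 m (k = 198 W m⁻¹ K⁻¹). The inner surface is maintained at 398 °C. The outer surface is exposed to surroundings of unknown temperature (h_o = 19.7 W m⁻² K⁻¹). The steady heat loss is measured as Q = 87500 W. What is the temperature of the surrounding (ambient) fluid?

T_out = 32.1 °C

Series resistances:
  R_aluminium = (1/0.943 − 1/0.985)/(4πk) = 0.04522/(4π·198) = 1.817×10^-5 K/W
  R_conv,out = 1/(4πr²h) = 1/(4π·0.985²·19.7) = 0.004163 K/W
ΣR = 0.004182 K/W
ΔT = Q·ΣR = 87500 × 0.004182 = 365.9 K
Heat flows outward, so T_out = T_in − ΔT = 398 − 365.9 = 32.1 °C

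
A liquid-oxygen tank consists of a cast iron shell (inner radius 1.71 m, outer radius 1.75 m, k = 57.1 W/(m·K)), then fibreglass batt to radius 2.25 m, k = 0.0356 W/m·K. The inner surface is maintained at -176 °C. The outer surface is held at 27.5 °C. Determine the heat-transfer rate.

Q = 717 W

Treat each layer as a resistance in series:
  R_cast iron = (1/1.71 − 1/1.75)/(4πk) = 0.01337/(4π·57.1) = 1.863×10^-5 K/W
  R_fibreglass batt = (1/1.75 − 1/2.25)/(4πk) = 0.1270/(4π·0.0356) = 0.2839 K/W
ΣR = 1.863×10^-5 + 0.2839 = 0.2839 K/W
Q = ΔT/ΣR = (-176 °C − 27.5 °C)/0.2839 = -717 W
(Negative Q ⇒ heat flows inward; heat gain = 717 W.)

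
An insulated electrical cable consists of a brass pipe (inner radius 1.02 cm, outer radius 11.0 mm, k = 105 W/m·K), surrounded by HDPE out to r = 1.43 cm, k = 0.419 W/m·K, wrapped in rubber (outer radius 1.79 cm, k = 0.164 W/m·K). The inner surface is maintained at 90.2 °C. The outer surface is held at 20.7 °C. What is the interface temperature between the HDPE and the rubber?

Series thermal resistances, inner to outer:
  R'_brass = ln(0.0110/0.0102)/(2πk) = 0.07551/(2π·105) = 1.145×10^-4 m·K/W
  R'_HDPE = ln(0.0143/0.0110)/(2πk) = 0.2624/(2π·0.419) = 0.09966 m·K/W
  R'_rubber = ln(0.0179/0.0143)/(2πk) = 0.2245/(2π·0.164) = 0.2179 m·K/W
ΣR = 1.145×10^-4 + 0.09966 + 0.2179 = 0.3177 m·K/W
Q' = ΔT/ΣR = (90.2 °C − 20.7 °C)/0.3177 = 218.8 W/m
From the inner boundary to the HDPE/rubber interface, ΣR_partial = 0.09977 m·K/W.
T_interface = T_in − Q'·ΣR_partial = 90.2 °C − (218.8)(0.09977) = 68.4 °C

T = 68.4 °C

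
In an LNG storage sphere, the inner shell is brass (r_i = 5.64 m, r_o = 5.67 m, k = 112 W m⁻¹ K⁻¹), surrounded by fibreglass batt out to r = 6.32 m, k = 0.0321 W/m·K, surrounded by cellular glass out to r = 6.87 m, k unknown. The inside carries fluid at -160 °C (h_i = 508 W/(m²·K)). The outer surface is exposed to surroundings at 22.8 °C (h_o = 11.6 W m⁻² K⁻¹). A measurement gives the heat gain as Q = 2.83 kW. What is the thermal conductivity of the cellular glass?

ΣR = ΔT/Q = |-160 − 22.8|/2830 = 0.06459 K/W
Known resistances:
  R_conv,in = 1/(4πr²h) = 1/(4π·5.64²·508) = 4.925×10^-6 K/W
  R_brass = (1/5.64 − 1/5.67)/(4πk) = 9.381×10^-4/(4π·112) = 6.665×10^-7 K/W
  R_fibreglass batt = (1/5.67 − 1/6.32)/(4πk) = 0.01814/(4π·0.0321) = 0.04497 K/W
  R_conv,out = 1/(4πr²h) = 1/(4π·6.87²·11.6) = 1.454×10^-4 K/W
R_cellular glass = ΣR − ΣR_known = 0.06459 − 0.04512 = 0.01947 K/W
(1/r₁−1/r₂)/(4πk) = 0.01947 ⇒ k = 0.01267/(4π·0.01947) = 0.0518 W/m·K

k = 0.0518 W/m·K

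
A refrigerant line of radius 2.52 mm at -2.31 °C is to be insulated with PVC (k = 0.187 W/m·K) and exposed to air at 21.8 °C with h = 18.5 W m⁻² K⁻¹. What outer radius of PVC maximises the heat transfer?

r_cr = 1.01 cm

For a cylinder, r_cr = k_ins/h = 0.187/18.5 = 0.0101 m = 1.01 cm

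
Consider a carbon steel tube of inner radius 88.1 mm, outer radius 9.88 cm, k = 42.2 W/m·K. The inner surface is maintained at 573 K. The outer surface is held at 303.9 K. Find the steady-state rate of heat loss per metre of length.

Q' = 6.22×10^5 W/m

Q' = 2πk·ΔT/ln(r₂/r₁) = 2π × 42.2 × 269.1 / ln(0.0988/0.0881) = 6.22×10^5 W/m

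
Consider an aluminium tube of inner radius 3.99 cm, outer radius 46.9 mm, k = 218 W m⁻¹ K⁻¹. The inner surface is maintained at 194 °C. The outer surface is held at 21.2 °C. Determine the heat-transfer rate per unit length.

Q' = 2πk·ΔT/ln(r₂/r₁) = 2π × 218 × 172.8 / ln(0.0469/0.0399) = 1.46×10^6 W/m

Q' = 1460 kW/m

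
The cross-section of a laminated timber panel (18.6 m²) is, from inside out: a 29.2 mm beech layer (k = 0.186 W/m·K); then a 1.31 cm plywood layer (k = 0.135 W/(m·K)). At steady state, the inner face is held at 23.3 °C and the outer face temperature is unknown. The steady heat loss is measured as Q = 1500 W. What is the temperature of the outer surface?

T_out = 2.81 °C

Series resistances:
  R_beech = L/(kA) = 0.0292/(0.186·18.6) = 0.008440 K/W
  R_plywood = L/(kA) = 0.0131/(0.135·18.6) = 0.005217 K/W
ΣR = 0.01366 K/W
ΔT = Q·ΣR = 1500 × 0.01366 = 20.49 K
Heat flows outward, so T_out = T_in − ΔT = 23.3 − 20.49 = 2.81 °C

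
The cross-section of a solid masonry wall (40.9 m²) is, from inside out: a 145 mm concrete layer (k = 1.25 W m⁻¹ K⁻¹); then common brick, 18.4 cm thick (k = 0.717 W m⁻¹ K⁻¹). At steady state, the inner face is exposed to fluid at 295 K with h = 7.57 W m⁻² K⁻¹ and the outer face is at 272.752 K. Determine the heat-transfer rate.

Q = 1800 W

Resistance network (inner→outer):
  R_conv,in = 1/(hA) = 1/(7.57·40.9) = 0.003230 K/W
  R_concrete = L/(kA) = 0.145/(1.25·40.9) = 0.002836 K/W
  R_common brick = L/(kA) = 0.184/(0.717·40.9) = 0.006274 K/W
ΣR = 0.003230 + 0.002836 + 0.006274 = 0.01234 K/W
Q = ΔT/ΣR = (295 K − 272.752 K)/0.01234 = 1800 W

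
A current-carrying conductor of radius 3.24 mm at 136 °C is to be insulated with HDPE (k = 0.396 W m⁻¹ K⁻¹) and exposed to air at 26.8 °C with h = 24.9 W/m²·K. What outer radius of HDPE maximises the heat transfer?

r_cr = 1.59 cm

For a cylinder, r_cr = k_ins/h = 0.396/24.9 = 0.0159 m = 1.59 cm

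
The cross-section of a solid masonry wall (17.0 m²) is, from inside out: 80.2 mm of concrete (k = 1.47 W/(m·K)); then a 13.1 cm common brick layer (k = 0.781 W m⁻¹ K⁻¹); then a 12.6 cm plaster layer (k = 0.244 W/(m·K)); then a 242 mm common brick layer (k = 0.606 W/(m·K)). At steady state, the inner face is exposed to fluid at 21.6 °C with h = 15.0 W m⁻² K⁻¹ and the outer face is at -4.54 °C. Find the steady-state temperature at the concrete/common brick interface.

T = 19.0 °C

Resistance network (inner→outer):
  R_conv,in = 1/(hA) = 1/(15.0·17.0) = 0.003922 K/W
  R_concrete = L/(kA) = 0.0802/(1.47·17.0) = 0.003209 K/W
  R_common brick = L/(kA) = 0.131/(0.781·17.0) = 0.009867 K/W
  R_plaster = L/(kA) = 0.126/(0.244·17.0) = 0.03038 K/W
  R_common brick = L/(kA) = 0.242/(0.606·17.0) = 0.02349 K/W
ΣR = 0.003922 + 0.003209 + 0.009867 + 0.03038 + 0.02349 = 0.07087 K/W
Q = ΔT/ΣR = (21.6 °C − -4.54 °C)/0.07087 = 368.8 W
From the inner boundary to the concrete/common brick interface, ΣR_partial = 0.007131 K/W.
T_interface = T_in − Q·ΣR_partial = 21.6 °C − (368.8)(0.007131) = 19.0 °C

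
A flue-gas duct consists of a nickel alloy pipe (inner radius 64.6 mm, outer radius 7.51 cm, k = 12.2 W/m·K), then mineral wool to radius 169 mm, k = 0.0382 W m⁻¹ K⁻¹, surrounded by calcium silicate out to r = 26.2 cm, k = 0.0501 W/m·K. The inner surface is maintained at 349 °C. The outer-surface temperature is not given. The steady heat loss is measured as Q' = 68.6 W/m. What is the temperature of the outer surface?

T_out = 21.5 °C

Series resistances:
  R'_nickel alloy = ln(0.0751/0.0646)/(2πk) = 0.1506/(2π·12.2) = 0.001965 m·K/W
  R'_mineral wool = ln(0.169/0.0751)/(2πk) = 0.8111/(2π·0.0382) = 3.379 m·K/W
  R'_calcium silicate = ln(0.262/0.169)/(2πk) = 0.4384/(2π·0.0501) = 1.393 m·K/W
ΣR = 4.774 m·K/W
ΔT = Q'·ΣR = 68.6 × 4.774 = 327.5 K
Heat flows outward, so T_out = T_in − ΔT = 349 − 327.5 = 21.5 °C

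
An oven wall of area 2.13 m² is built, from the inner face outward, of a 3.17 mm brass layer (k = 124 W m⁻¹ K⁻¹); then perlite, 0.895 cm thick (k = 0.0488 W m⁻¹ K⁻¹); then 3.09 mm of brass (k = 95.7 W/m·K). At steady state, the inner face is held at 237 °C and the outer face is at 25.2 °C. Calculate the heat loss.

Series thermal resistances, inner to outer:
  R_brass = L/(kA) = 0.00317/(124·2.13) = 1.200×10^-5 K/W
  R_perlite = L/(kA) = 0.00895/(0.0488·2.13) = 0.08610 K/W
  R_brass = L/(kA) = 0.00309/(95.7·2.13) = 1.516×10^-5 K/W
ΣR = 1.200×10^-5 + 0.08610 + 1.516×10^-5 = 0.08613 K/W
Q = ΔT/ΣR = (237 °C − 25.2 °C)/0.08613 = 2460 W

Q = 2460 W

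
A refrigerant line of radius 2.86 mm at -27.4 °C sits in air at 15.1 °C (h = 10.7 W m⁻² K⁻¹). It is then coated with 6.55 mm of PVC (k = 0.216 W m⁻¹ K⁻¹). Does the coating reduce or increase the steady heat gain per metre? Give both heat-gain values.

Critical radius for a cylinder: r_cr = k/h = 0.0202 m = 2.02 cm.
Outer radius after coating: r₂ = 0.00286 + 0.00655 = 0.00941 m.
Since r₁ < r_cr and r₂ ≤ r_cr, the coating moves toward the maximum at r_cr — heat gain rises.
Bare: R = 1/(2πr₁h) = 5.201 m·K/W; Q = 42.5/5.201 = 8.17 W/m.
Coated: R = R_cond + R_conv = 2.458 m·K/W; Q = 42.5/2.458 = 17.3 W/m.

increases: 8.17 → 17.3 W/m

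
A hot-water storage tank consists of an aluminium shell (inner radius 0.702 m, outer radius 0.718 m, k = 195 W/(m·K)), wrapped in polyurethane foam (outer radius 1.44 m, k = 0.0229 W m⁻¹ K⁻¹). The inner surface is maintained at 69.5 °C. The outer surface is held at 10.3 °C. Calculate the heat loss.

Series thermal resistances, inner to outer:
  R_aluminium = (1/0.702 − 1/0.718)/(4πk) = 0.03174/(4π·195) = 1.295×10^-5 K/W
  R_polyurethane foam = (1/0.718 − 1/1.44)/(4πk) = 0.6983/(4π·0.0229) = 2.427 K/W
ΣR = 1.295×10^-5 + 2.427 = 2.427 K/W
Q = ΔT/ΣR = (69.5 °C − 10.3 °C)/2.427 = 24.4 W

Q = 24.4 W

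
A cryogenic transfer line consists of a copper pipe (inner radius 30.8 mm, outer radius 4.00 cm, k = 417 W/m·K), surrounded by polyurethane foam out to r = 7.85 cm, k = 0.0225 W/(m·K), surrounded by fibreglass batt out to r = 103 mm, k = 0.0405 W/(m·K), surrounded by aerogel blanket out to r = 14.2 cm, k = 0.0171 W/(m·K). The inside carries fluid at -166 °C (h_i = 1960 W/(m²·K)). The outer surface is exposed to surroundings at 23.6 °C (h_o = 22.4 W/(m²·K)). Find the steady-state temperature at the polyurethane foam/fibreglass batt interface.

T = -64.1 °C

Resistance network (inner→outer):
  R'_conv,in = 1/(2πr h) = 1/(2π·0.0308·1960) = 0.002636 m·K/W
  R'_copper = ln(0.0400/0.0308)/(2πk) = 0.2614/(2π·417) = 9.975×10^-5 m·K/W
  R'_polyurethane foam = ln(0.0785/0.0400)/(2πk) = 0.6742/(2π·0.0225) = 4.769 m·K/W
  R'_fibreglass batt = ln(0.103/0.0785)/(2πk) = 0.2716/(2π·0.0405) = 1.067 m·K/W
  R'_aerogel blanket = ln(0.142/0.103)/(2πk) = 0.3211/(2π·0.0171) = 2.989 m·K/W
  R'_conv,out = 1/(2πr h) = 1/(2π·0.142·22.4) = 0.05004 m·K/W
ΣR = 0.002636 + 9.975×10^-5 + 4.769 + 1.067 + 2.989 + 0.05004 = 8.878 m·K/W
Q' = ΔT/ΣR = (-166 °C − 23.6 °C)/8.878 = -21.36 W/m
From the inner boundary to the polyurethane foam/fibreglass batt interface, ΣR_partial = 4.772 m·K/W.
T_interface = T_in − Q'·ΣR_partial = -166 °C − (-21.36)(4.772) = -64.1 °C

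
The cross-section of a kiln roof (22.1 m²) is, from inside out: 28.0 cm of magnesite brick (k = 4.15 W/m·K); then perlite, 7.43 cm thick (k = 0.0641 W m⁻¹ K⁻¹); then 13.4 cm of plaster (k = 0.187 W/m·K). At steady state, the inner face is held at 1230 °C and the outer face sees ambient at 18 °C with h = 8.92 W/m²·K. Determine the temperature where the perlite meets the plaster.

T = 507 °C

Treat each layer as a resistance in series:
  R_magnesite brick = L/(kA) = 0.280/(4.15·22.1) = 0.003053 K/W
  R_perlite = L/(kA) = 0.0743/(0.0641·22.1) = 0.05245 K/W
  R_plaster = L/(kA) = 0.134/(0.187·22.1) = 0.03242 K/W
  R_conv,out = 1/(hA) = 1/(8.92·22.1) = 0.005073 K/W
ΣR = 0.003053 + 0.05245 + 0.03242 + 0.005073 = 0.09300 K/W
Q = ΔT/ΣR = (1230 °C − 18 °C)/0.09300 = 13030 W
From the inner boundary to the perlite/plaster interface, ΣR_partial = 0.05550 K/W.
T_interface = T_in − Q·ΣR_partial = 1230 °C − (13030)(0.05550) = 507 °C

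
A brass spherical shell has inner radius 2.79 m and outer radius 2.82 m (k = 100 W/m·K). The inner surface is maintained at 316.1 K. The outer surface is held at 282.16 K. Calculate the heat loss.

Q = 11200 kW

Q = 4πk·ΔT/(1/r₁ − 1/r₂) = 4π × 100 × 33.94 / (1/2.79 − 1/2.82) = 1.12×10^7 W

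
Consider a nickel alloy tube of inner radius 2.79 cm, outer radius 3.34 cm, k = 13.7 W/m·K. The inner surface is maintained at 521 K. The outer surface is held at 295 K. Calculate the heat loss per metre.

Q' = 108 kW/m

Q' = 2πk·ΔT/ln(r₂/r₁) = 2π × 13.7 × 226 / ln(0.0334/0.0279) = 1.08×10^5 W/m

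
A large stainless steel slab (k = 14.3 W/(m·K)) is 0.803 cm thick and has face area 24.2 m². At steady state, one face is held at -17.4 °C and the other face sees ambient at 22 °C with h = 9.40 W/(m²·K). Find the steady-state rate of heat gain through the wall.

Treat each layer as a resistance in series:
  R_stainless steel = L/(kA) = 0.00803/(14.3·24.2) = 2.320×10^-5 K/W
  R_conv,out = 1/(hA) = 1/(9.40·24.2) = 0.004396 K/W
ΣR = 2.320×10^-5 + 0.004396 = 0.004419 K/W
Q = ΔT/ΣR = (-17.4 °C − 22 °C)/0.004419 = -8920 W
(Negative Q ⇒ heat flows inward; heat gain = 8920 W.)

Q = 8.92 kW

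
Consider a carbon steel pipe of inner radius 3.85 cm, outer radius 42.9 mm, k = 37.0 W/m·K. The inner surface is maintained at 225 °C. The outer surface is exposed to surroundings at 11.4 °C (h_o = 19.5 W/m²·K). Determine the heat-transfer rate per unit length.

Q' = 1120 W/m

Series thermal resistances, inner to outer:
  R'_carbon steel = ln(0.0429/0.0385)/(2πk) = 0.1082/(2π·37.0) = 4.655×10^-4 m·K/W
  R'_conv,out = 1/(2πr h) = 1/(2π·0.0429·19.5) = 0.1903 m·K/W
ΣR = 4.655×10^-4 + 0.1903 = 0.1908 m·K/W
Q' = ΔT/ΣR = (225 °C − 11.4 °C)/0.1908 = 1120 W/m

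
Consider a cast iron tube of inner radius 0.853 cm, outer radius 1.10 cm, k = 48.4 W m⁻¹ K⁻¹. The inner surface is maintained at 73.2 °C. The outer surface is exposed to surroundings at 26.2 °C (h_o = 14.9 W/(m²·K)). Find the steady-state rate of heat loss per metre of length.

Treat each layer as a resistance in series:
  R'_cast iron = ln(0.0110/0.00853)/(2πk) = 0.2543/(2π·48.4) = 8.362×10^-4 m·K/W
  R'_conv,out = 1/(2πr h) = 1/(2π·0.0110·14.9) = 0.9710 m·K/W
ΣR = 8.362×10^-4 + 0.9710 = 0.9718 m·K/W
Q' = ΔT/ΣR = (73.2 °C − 26.2 °C)/0.9718 = 48.4 W/m

Q' = 48.4 W/m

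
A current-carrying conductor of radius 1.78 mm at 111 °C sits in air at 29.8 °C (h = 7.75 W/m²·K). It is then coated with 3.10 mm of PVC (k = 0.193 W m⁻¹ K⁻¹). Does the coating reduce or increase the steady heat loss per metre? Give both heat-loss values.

Critical radius for a cylinder: r_cr = k/h = 0.0249 m = 2.49 cm.
Outer radius after coating: r₂ = 0.00178 + 0.00310 = 0.00488 m.
Since r₁ < r_cr and r₂ ≤ r_cr, the coating moves toward the maximum at r_cr — heat loss rises.
Bare: R = 1/(2πr₁h) = 11.54 m·K/W; Q = 81.2/11.54 = 7.04 W/m.
Coated: R = R_cond + R_conv = 5.040 m·K/W; Q = 81.2/5.040 = 16.1 W/m.

increases: 7.04 → 16.1 W/m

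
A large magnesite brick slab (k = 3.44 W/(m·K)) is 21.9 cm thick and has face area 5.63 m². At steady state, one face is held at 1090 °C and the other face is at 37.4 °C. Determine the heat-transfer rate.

Q = kA·ΔT/L = 3.44 × 5.63 × |1090 °C − 37.4 °C| / 0.219 = 93100 W

Q = 93.1 kW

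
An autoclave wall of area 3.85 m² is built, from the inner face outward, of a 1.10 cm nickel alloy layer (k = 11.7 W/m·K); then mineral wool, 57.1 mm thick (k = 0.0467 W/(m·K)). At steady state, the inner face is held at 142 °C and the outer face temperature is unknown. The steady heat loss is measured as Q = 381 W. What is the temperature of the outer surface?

Series resistances:
  R_nickel alloy = L/(kA) = 0.0110/(11.7·3.85) = 2.442×10^-4 K/W
  R_mineral wool = L/(kA) = 0.0571/(0.0467·3.85) = 0.3176 K/W
ΣR = 0.3178 K/W
ΔT = Q·ΣR = 381 × 0.3178 = 121.1 K
Heat flows outward, so T_out = T_in − ΔT = 142 − 121.1 = 20.9 °C

T_out = 20.9 °C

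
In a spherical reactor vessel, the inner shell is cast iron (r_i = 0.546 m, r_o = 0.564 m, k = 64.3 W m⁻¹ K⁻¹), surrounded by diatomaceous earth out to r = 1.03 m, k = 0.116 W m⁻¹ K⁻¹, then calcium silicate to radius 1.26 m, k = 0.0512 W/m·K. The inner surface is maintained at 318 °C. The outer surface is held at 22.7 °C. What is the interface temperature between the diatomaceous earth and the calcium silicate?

T = 121 °C

Resistance network (inner→outer):
  R_cast iron = (1/0.546 − 1/0.564)/(4πk) = 0.05845/(4π·64.3) = 7.234×10^-5 K/W
  R_diatomaceous earth = (1/0.564 − 1/1.03)/(4πk) = 0.8022/(4π·0.116) = 0.5503 K/W
  R_calcium silicate = (1/1.03 − 1/1.26)/(4πk) = 0.1772/(4π·0.0512) = 0.2754 K/W
ΣR = 7.234×10^-5 + 0.5503 + 0.2754 = 0.8258 K/W
Q = ΔT/ΣR = (318 °C − 22.7 °C)/0.8258 = 357.6 W
From the inner boundary to the diatomaceous earth/calcium silicate interface, ΣR_partial = 0.5504 K/W.
T_interface = T_in − Q·ΣR_partial = 318 °C − (357.6)(0.5504) = 121 °C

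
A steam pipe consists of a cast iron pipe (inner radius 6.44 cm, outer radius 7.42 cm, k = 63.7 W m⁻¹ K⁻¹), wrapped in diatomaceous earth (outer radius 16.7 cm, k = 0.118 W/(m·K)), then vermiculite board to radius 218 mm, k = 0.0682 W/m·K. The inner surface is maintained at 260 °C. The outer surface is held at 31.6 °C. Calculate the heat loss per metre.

Q' = 133 W/m

Resistance network (inner→outer):
  R'_cast iron = ln(0.0742/0.0644)/(2πk) = 0.1417/(2π·63.7) = 3.539×10^-4 m·K/W
  R'_diatomaceous earth = ln(0.167/0.0742)/(2πk) = 0.8112/(2π·0.118) = 1.094 m·K/W
  R'_vermiculite board = ln(0.218/0.167)/(2πk) = 0.2665/(2π·0.0682) = 0.6219 m·K/W
ΣR = 3.539×10^-4 + 1.094 + 0.6219 = 1.716 m·K/W
Q' = ΔT/ΣR = (260 °C − 31.6 °C)/1.716 = 133 W/m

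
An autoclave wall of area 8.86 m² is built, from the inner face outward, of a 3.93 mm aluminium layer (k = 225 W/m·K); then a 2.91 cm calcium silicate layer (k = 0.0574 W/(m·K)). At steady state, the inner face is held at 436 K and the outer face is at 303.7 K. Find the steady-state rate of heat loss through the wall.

Series thermal resistances, inner to outer:
  R_aluminium = L/(kA) = 0.00393/(225·8.86) = 1.971×10^-6 K/W
  R_calcium silicate = L/(kA) = 0.0291/(0.0574·8.86) = 0.05722 K/W
ΣR = 1.971×10^-6 + 0.05722 = 0.05722 K/W
Q = ΔT/ΣR = (436 K − 303.7 K)/0.05722 = 2310 W

Q = 2.31 kW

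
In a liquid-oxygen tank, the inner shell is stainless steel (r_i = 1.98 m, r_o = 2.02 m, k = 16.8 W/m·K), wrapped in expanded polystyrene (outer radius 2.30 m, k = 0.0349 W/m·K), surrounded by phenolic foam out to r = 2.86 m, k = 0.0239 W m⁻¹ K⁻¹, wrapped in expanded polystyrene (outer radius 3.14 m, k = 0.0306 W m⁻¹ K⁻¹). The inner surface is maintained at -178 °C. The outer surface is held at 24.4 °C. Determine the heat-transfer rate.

Treat each layer as a resistance in series:
  R_stainless steel = (1/1.98 − 1/2.02)/(4πk) = 0.01000/(4π·16.8) = 4.737×10^-5 K/W
  R_expanded polystyrene = (1/2.02 − 1/2.30)/(4πk) = 0.06027/(4π·0.0349) = 0.1374 K/W
  R_phenolic foam = (1/2.30 − 1/2.86)/(4πk) = 0.08513/(4π·0.0239) = 0.2835 K/W
  R_expanded polystyrene = (1/2.86 − 1/3.14)/(4πk) = 0.03118/(4π·0.0306) = 0.08108 K/W
ΣR = 4.737×10^-5 + 0.1374 + 0.2835 + 0.08108 = 0.5020 K/W
Q = ΔT/ΣR = (-178 °C − 24.4 °C)/0.5020 = -403 W
(Negative Q ⇒ heat flows inward; heat gain = 403 W.)

Q = 403 W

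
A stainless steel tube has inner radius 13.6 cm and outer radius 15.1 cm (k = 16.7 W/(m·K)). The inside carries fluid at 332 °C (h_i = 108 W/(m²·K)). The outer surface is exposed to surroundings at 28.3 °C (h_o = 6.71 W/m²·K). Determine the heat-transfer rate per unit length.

Q' = 1800 W/m

Series thermal resistances, inner to outer:
  R'_conv,in = 1/(2πr h) = 1/(2π·0.136·108) = 0.01084 m·K/W
  R'_stainless steel = ln(0.151/0.136)/(2πk) = 0.1046/(2π·16.7) = 9.971×10^-4 m·K/W
  R'_conv,out = 1/(2πr h) = 1/(2π·0.151·6.71) = 0.1571 m·K/W
ΣR = 0.01084 + 9.971×10^-4 + 0.1571 = 0.1689 m·K/W
Q' = ΔT/ΣR = (332 °C − 28.3 °C)/0.1689 = 1800 W/m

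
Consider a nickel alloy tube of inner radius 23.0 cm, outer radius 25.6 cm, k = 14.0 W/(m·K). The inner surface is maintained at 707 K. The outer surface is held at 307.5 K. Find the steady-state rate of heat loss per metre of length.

Q' = 328 kW/m

Q' = 2πk·ΔT/ln(r₂/r₁) = 2π × 14.0 × 399.5 / ln(0.256/0.230) = 3.28×10^5 W/m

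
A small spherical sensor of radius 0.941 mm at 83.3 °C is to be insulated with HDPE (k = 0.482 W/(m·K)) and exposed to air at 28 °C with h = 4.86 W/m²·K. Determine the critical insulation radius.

r_cr = 19.8 cm

For a sphere, r_cr = 2k_ins/h = 2·0.482/4.86 = 0.198 m = 19.8 cm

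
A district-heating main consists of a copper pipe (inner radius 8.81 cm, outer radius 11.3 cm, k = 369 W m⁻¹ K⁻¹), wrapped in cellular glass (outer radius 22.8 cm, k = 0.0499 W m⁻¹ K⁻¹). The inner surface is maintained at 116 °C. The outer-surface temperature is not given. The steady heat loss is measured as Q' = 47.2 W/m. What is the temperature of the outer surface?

T_out = 10.3 °C

Series resistances:
  R'_copper = ln(0.113/0.0881)/(2πk) = 0.2489/(2π·369) = 1.074×10^-4 m·K/W
  R'_cellular glass = ln(0.228/0.113)/(2πk) = 0.7020/(2π·0.0499) = 2.239 m·K/W
ΣR = 2.239 m·K/W
ΔT = Q'·ΣR = 47.2 × 2.239 = 105.7 K
Heat flows outward, so T_out = T_in − ΔT = 116 − 105.7 = 10.3 °C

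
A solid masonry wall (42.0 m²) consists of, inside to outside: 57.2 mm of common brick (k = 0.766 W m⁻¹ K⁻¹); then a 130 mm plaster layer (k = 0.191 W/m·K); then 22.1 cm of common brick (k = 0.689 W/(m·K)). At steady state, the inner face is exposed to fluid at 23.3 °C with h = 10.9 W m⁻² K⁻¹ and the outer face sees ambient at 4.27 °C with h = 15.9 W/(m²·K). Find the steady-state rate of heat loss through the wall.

Q = 649 W

Treat each layer as a resistance in series:
  R_conv,in = 1/(hA) = 1/(10.9·42.0) = 0.002184 K/W
  R_common brick = L/(kA) = 0.0572/(0.766·42.0) = 0.001778 K/W
  R_plaster = L/(kA) = 0.130/(0.191·42.0) = 0.01621 K/W
  R_common brick = L/(kA) = 0.221/(0.689·42.0) = 0.007637 K/W
  R_conv,out = 1/(hA) = 1/(15.9·42.0) = 0.001497 K/W
ΣR = 0.002184 + 0.001778 + 0.01621 + 0.007637 + 0.001497 = 0.02931 K/W
Q = ΔT/ΣR = (23.3 °C − 4.27 °C)/0.02931 = 649 W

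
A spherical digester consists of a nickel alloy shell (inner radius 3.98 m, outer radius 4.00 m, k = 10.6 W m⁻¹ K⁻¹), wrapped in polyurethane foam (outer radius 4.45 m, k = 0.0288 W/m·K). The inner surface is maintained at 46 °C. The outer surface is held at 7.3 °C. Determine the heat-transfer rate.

Q = 554 W

Resistance network (inner→outer):
  R_nickel alloy = (1/3.98 − 1/4.00)/(4πk) = 0.001256/(4π·10.6) = 9.431×10^-6 K/W
  R_polyurethane foam = (1/4.00 − 1/4.45)/(4πk) = 0.02528/(4π·0.0288) = 0.06985 K/W
ΣR = 9.431×10^-6 + 0.06985 = 0.06986 K/W
Q = ΔT/ΣR = (46 °C − 7.3 °C)/0.06986 = 554 W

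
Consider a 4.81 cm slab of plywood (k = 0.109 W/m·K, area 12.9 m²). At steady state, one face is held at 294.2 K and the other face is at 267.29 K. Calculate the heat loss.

Q = kA·ΔT/L = 0.109 × 12.9 × |294.2 K − 267.29 K| / 0.0481 = 787 W

Q = 787 W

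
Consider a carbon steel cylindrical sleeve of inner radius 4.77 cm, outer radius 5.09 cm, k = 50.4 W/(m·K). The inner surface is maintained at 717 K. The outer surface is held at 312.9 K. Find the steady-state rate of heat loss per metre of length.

Q' = 2πk·ΔT/ln(r₂/r₁) = 2π × 50.4 × 404.1 / ln(0.0509/0.0477) = 1.97×10^6 W/m

Q' = 1970 kW/m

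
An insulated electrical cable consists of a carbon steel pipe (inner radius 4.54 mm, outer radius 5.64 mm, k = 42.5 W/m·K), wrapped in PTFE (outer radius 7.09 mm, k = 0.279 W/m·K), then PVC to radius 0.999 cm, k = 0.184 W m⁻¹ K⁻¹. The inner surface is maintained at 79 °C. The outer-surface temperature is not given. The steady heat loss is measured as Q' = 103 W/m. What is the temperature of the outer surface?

Series resistances:
  R'_carbon steel = ln(0.00564/0.00454)/(2πk) = 0.2170/(2π·42.5) = 8.125×10^-4 m·K/W
  R'_PTFE = ln(0.00709/0.00564)/(2πk) = 0.2288/(2π·0.279) = 0.1305 m·K/W
  R'_PVC = ln(0.00999/0.00709)/(2πk) = 0.3429/(2π·0.184) = 0.2966 m·K/W
ΣR = 0.4279 m·K/W
ΔT = Q'·ΣR = 103 × 0.4279 = 44.07 K
Heat flows outward, so T_out = T_in − ΔT = 79 − 44.07 = 34.9 °C

T_out = 34.9 °C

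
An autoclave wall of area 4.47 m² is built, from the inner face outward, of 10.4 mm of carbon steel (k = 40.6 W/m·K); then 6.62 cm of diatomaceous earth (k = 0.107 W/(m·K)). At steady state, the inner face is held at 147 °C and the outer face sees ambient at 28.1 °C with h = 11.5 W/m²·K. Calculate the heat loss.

Q = 753 W

Series thermal resistances, inner to outer:
  R_carbon steel = L/(kA) = 0.0104/(40.6·4.47) = 5.731×10^-5 K/W
  R_diatomaceous earth = L/(kA) = 0.0662/(0.107·4.47) = 0.1384 K/W
  R_conv,out = 1/(hA) = 1/(11.5·4.47) = 0.01945 K/W
ΣR = 5.731×10^-5 + 0.1384 + 0.01945 = 0.1579 K/W
Q = ΔT/ΣR = (147 °C − 28.1 °C)/0.1579 = 753 W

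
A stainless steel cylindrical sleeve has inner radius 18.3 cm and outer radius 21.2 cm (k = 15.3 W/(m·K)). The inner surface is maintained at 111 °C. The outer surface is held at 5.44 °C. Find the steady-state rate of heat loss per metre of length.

Q' = 2πk·ΔT/ln(r₂/r₁) = 2π × 15.3 × 105.56 / ln(0.212/0.183) = 69000 W/m

Q' = 69.0 kW/m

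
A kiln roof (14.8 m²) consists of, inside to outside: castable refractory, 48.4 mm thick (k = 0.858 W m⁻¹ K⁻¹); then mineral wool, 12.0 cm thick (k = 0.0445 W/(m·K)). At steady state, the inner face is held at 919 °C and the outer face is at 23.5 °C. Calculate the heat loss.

Q = 4.81 kW

Resistance network (inner→outer):
  R_castable refractory = L/(kA) = 0.0484/(0.858·14.8) = 0.003812 K/W
  R_mineral wool = L/(kA) = 0.120/(0.0445·14.8) = 0.1822 K/W
ΣR = 0.003812 + 0.1822 = 0.1860 K/W
Q = ΔT/ΣR = (919 °C − 23.5 °C)/0.1860 = 4810 W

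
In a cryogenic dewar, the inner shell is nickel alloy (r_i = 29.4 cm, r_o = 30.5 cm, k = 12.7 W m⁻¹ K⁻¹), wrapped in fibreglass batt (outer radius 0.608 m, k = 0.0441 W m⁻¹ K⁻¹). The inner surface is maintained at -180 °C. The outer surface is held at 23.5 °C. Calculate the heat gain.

Resistance network (inner→outer):
  R_nickel alloy = (1/0.294 − 1/0.305)/(4πk) = 0.1227/(4π·12.7) = 7.687×10^-4 K/W
  R_fibreglass batt = (1/0.305 − 1/0.608)/(4πk) = 1.634/(4π·0.0441) = 2.948 K/W
ΣR = 7.687×10^-4 + 2.948 = 2.949 K/W
Q = ΔT/ΣR = (-180 °C − 23.5 °C)/2.949 = -69.0 W
(Negative Q ⇒ heat flows inward; heat gain = 69.0 W.)

Q = 69.0 W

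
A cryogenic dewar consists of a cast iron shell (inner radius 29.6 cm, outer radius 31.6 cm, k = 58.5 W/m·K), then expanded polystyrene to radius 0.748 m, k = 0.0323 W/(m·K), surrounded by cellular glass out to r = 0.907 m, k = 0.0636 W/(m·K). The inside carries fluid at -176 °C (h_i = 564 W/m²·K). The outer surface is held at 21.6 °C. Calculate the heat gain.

Q = 41.2 W

Treat each layer as a resistance in series:
  R_conv,in = 1/(4πr²h) = 1/(4π·0.296²·564) = 0.001610 K/W
  R_cast iron = (1/0.296 − 1/0.316)/(4πk) = 0.2138/(4π·58.5) = 2.909×10^-4 K/W
  R_expanded polystyrene = (1/0.316 − 1/0.748)/(4πk) = 1.828/(4π·0.0323) = 4.503 K/W
  R_cellular glass = (1/0.748 − 1/0.907)/(4πk) = 0.2344/(4π·0.0636) = 0.2932 K/W
ΣR = 0.001610 + 2.909×10^-4 + 4.503 + 0.2932 = 4.798 K/W
Q = ΔT/ΣR = (-176 °C − 21.6 °C)/4.798 = -41.2 W
(Negative Q ⇒ heat flows inward; heat gain = 41.2 W.)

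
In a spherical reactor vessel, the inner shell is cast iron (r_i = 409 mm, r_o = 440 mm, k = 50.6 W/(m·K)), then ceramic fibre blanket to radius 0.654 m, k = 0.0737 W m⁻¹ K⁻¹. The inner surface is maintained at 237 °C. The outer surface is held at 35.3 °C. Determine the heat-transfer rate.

Q = 251 W

Treat each layer as a resistance in series:
  R_cast iron = (1/0.409 − 1/0.440)/(4πk) = 0.1723/(4π·50.6) = 2.709×10^-4 K/W
  R_ceramic fibre blanket = (1/0.440 − 1/0.654)/(4πk) = 0.7437/(4π·0.0737) = 0.8030 K/W
ΣR = 2.709×10^-4 + 0.8030 = 0.8033 K/W
Q = ΔT/ΣR = (237 °C − 35.3 °C)/0.8033 = 251 W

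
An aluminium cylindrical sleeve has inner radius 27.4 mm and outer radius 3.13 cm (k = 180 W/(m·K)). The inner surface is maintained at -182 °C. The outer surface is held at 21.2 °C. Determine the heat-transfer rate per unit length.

Q' = 1730 kW/m

Q' = 2πk·ΔT/ln(r₂/r₁) = 2π × 180 × 203.2 / ln(0.0313/0.0274) = 1.73×10^6 W/m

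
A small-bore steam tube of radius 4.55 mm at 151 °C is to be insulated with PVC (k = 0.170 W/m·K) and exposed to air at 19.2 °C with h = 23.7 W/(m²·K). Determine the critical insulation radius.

r_cr = 0.717 cm

For a cylinder, r_cr = k_ins/h = 0.170/23.7 = 0.00717 m = 0.717 cm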